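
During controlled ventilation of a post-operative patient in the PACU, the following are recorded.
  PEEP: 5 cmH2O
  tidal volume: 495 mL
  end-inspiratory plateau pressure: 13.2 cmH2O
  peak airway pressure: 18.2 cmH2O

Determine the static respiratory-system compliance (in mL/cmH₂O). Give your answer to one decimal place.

Cstat = Vt / (Pplat − PEEP) = 495 / (13.2 − 5) = 495 / 8.2 = 60.366 mL/cmH2O.

60.4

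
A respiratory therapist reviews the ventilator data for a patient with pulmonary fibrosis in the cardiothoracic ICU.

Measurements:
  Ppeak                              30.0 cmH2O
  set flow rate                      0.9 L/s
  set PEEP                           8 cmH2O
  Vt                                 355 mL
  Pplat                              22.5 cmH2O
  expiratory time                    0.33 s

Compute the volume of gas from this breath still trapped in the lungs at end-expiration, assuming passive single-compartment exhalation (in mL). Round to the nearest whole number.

70

R = (PIP − Pplat)/V̇ = (30.0 − 22.5) / 0.9 = 7.5/0.9 = 8.333 cmH2O·s/L.
C = Vt/(Pplat − PEEP) = 355.0 / (22.5 − 8) = 355.0/14.5 = 24.483 mL/cmH2O.
τ = R × C = 8.333 × 0.02448 L/cmH2O = 0.204 s.
Fraction remaining = e^(−Te/τ) = e^(−0.33/0.204) = 0.1984.
Trapped volume = 355.0 × 0.1984 = 70.432 mL.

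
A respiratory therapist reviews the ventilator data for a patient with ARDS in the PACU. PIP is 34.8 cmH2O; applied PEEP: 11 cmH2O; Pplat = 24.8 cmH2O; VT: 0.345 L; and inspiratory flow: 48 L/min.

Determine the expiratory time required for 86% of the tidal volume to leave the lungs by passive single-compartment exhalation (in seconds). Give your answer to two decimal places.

0.61

Flow: 48 L/min ÷ 60 = 0.8 L/s.
R = (PIP − Pplat)/V̇ = (34.8 − 24.8) / 0.8 = 10.0/0.8 = 12.5 cmH2O·s/L.
C = Vt/(Pplat − PEEP) = 345.0 / (24.8 − 11) = 345.0/13.8 = 25.0 mL/cmH2O.
τ = R × C = 12.5 × 0.025 L/cmH2O = 0.3125 s.
t = −τ·ln(1 − 0.86) = −0.3125·ln(0.14) = 0.6144 s.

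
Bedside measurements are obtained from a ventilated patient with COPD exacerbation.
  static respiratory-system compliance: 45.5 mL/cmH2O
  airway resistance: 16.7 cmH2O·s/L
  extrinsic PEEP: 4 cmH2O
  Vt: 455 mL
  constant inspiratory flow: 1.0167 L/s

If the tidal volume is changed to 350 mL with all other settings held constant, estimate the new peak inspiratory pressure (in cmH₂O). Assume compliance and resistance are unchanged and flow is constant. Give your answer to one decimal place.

PIP = Vt/C + R·V̇ + PEEP (constant-flow equation of motion).
Only the elastic term changes: ΔPIP = ΔVt / C = (350 − 455) / 45.5 = -2.308 cmH2O.
Original PIP = 455/45.5 + 16.7×1.0167 + 4 = 30.979 cmH2O; new PIP = 30.979 + (-2.308) = 28.671 cmH2O.

28.7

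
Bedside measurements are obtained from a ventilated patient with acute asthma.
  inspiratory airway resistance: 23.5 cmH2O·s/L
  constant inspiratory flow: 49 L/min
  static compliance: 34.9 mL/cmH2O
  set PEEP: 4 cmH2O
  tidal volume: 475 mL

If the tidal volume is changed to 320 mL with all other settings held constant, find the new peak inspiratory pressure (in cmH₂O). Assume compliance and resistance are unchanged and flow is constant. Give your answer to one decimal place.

Flow: 49 L/min ÷ 60 = 0.8167 L/s.
PIP = Vt/C + R·V̇ + PEEP (constant-flow equation of motion).
Only the elastic term changes: ΔPIP = ΔVt / C = (320 − 475) / 34.9 = -4.441 cmH2O.
Original PIP = 475/34.9 + 23.5×0.8167 + 4 = 36.803 cmH2O; new PIP = 36.803 + (-4.441) = 32.362 cmH2O.

32.4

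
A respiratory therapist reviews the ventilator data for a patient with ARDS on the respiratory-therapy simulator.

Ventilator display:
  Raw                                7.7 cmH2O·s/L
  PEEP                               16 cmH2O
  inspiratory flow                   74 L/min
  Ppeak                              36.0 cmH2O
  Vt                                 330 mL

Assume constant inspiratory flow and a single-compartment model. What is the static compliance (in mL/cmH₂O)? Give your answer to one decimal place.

31.4

Flow: 74 L/min ÷ 60 = 1.2333 L/s.
Equation of motion (constant flow): PIP = Vt/C + R·V̇ + PEEP.
Vt/C = PIP − R·V̇ − PEEP = 36.0 − 7.7×1.2333 − 16 = 36.0 − 9.496 − 16 = 10.504 cmH2O.
C = Vt / 10.504 = 330 / 10.504 = 31.417 mL/cmH2O.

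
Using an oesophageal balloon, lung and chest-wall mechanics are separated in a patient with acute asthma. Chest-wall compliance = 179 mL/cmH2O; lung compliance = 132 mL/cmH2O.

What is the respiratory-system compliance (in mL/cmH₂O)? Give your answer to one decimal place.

76.0

Lung and chest wall are elastances in series: 1/Crs = 1/CL + 1/Ccw.
1/Crs = 1/132 + 1/179 = 0.01316.
Crs = 75.988 mL/cmH2O.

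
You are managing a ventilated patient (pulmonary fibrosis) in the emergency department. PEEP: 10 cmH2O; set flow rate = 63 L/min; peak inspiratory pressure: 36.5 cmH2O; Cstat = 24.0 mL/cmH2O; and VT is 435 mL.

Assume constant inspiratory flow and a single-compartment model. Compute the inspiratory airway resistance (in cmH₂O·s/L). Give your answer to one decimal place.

8.0

Flow: 63 L/min ÷ 60 = 1.05 L/s.
Equation of motion (constant flow): PIP = Vt/C + R·V̇ + PEEP.
R·V̇ = PIP − Vt/C − PEEP = 36.5 − 435/24.0 − 10 = 36.5 − 18.125 − 10 = 8.375 cmH2O.
R = 8.375 / 1.05 = 7.976 cmH2O·s/L.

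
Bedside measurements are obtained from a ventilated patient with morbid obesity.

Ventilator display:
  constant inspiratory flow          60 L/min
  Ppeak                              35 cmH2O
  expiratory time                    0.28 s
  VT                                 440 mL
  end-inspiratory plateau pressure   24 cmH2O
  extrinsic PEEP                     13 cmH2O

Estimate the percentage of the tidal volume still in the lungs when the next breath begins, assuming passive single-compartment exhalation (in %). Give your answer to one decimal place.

Flow: 60 L/min ÷ 60 = 1 L/s.
R = (PIP − Pplat)/V̇ = (35 − 24) / 1 = 11.0/1 = 11.0 cmH2O·s/L.
C = Vt/(Pplat − PEEP) = 440.0 / (24 − 13) = 440.0/11.0 = 40.0 mL/cmH2O.
τ = R × C = 11.0 × 0.04 L/cmH2O = 0.44 s.
Fraction remaining at end-expiration = e^(−Te/τ) = e^(−0.28/0.44) = 0.5292 → 52.92%.

52.9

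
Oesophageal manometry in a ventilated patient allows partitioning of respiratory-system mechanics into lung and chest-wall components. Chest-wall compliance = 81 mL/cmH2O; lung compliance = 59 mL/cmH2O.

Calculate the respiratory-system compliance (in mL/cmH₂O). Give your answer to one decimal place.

Lung and chest wall are elastances in series: 1/Crs = 1/CL + 1/Ccw.
1/Crs = 1/59 + 1/81 = 0.02929.
Crs = 34.141 mL/cmH2O.

34.1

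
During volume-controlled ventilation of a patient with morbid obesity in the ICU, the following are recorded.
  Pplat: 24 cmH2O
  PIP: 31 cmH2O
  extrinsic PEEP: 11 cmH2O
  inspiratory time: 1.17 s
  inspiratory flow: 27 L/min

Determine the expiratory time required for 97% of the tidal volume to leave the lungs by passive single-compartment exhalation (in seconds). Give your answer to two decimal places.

Flow: 27 L/min ÷ 60 = 0.45 L/s.
Vt = flow × Ti = 0.45 L/s × 1.17 s × 1000 mL/L = 526.5 mL.
R = (PIP − Pplat)/V̇ = (31 − 24) / 0.45 = 7.0/0.45 = 15.556 cmH2O·s/L.
C = Vt/(Pplat − PEEP) = 526.5 / (24 − 11) = 526.5/13.0 = 40.5 mL/cmH2O.
τ = R × C = 15.556 × 0.0405 L/cmH2O = 0.63 s.
t = −τ·ln(1 − 0.97) = −0.63·ln(0.03) = 2.209 s.

2.21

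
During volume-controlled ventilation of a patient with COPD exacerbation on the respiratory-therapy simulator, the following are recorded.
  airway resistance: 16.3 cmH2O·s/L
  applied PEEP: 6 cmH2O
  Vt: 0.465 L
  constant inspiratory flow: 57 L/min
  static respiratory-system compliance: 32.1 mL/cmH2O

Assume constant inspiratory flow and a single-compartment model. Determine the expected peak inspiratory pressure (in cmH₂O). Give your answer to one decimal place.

Flow: 57 L/min ÷ 60 = 0.95 L/s.
Equation of motion (constant flow): PIP = Vt/C + R·V̇ + PEEP.
PIP = 465/32.1 + 16.3×0.95 + 6 = 14.486 + 15.485 + 6 = 35.971 cmH2O.

36.0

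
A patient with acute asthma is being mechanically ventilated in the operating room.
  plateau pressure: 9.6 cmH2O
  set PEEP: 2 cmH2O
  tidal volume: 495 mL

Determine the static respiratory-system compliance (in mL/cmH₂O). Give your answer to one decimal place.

65.1

Cstat = Vt / (Pplat − PEEP) = 495 / (9.6 − 2) = 495 / 7.6 = 65.132 mL/cmH2O.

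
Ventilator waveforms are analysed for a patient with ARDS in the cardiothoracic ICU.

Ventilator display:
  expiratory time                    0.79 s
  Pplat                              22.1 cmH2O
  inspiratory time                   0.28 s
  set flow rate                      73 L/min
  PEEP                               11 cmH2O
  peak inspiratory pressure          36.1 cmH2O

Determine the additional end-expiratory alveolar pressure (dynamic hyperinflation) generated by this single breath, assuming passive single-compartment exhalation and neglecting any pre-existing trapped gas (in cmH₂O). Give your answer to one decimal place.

1.2

Flow: 73 L/min ÷ 60 = 1.2167 L/s.
Vt = flow × Ti = 1.2167 L/s × 0.28 s × 1000 mL/L = 340.68 mL.
R = (PIP − Pplat)/V̇ = (36.1 − 22.1) / 1.2167 = 14.0/1.2167 = 11.507 cmH2O·s/L.
C = Vt/(Pplat − PEEP) = 340.68 / (22.1 − 11) = 340.68/11.1 = 30.692 mL/cmH2O.
τ = R × C = 11.507 × 0.03069 L/cmH2O = 0.3531 s.
Fraction remaining = e^(−Te/τ) = e^(−0.79/0.3531) = 0.1067; trapped volume = 340.68 × 0.1067 = 36.351 mL.
Additional alveolar pressure from trapping ≈ V_trapped / C = 36.351 / 30.692 = 1.184 cmH2O.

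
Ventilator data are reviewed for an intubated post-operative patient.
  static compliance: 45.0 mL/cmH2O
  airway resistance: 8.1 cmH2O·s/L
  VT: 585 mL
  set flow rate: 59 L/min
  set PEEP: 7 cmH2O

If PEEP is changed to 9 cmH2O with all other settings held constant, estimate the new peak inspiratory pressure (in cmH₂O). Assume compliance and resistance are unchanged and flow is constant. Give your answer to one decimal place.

Flow: 59 L/min ÷ 60 = 0.9833 L/s.
PIP = Vt/C + R·V̇ + PEEP (constant-flow equation of motion).
Only the baseline term changes: ΔPIP = ΔPEEP = 9 − 7 = 2.0 cmH2O.
Original PIP = 585/45.0 + 8.1×0.9833 + 7 = 27.965 cmH2O; new PIP = 27.965 + (2.0) = 29.965 cmH2O.

30.0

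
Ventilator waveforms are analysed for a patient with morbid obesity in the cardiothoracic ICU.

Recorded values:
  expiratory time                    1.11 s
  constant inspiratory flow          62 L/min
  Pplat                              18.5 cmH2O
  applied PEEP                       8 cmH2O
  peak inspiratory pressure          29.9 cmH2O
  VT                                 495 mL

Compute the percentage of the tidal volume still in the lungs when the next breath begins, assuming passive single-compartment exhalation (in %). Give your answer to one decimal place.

11.8

Flow: 62 L/min ÷ 60 = 1.0333 L/s.
R = (PIP − Pplat)/V̇ = (29.9 − 18.5) / 1.0333 = 11.4/1.0333 = 11.033 cmH2O·s/L.
C = Vt/(Pplat − PEEP) = 495.0 / (18.5 − 8) = 495.0/10.5 = 47.143 mL/cmH2O.
τ = R × C = 11.033 × 0.04714 L/cmH2O = 0.5201 s.
Fraction remaining at end-expiration = e^(−Te/τ) = e^(−1.11/0.5201) = 0.1183 → 11.83%.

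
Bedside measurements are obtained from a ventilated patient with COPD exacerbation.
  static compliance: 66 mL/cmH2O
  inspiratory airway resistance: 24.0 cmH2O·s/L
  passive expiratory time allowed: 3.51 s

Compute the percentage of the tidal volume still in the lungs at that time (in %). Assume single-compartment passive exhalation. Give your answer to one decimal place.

τ = R × C = 24.0 × 66 mL/cmH2O = 24.0 × 0.066 L/cmH2O = 1.584 s.
Passive exhalation: V(t)/V₀ = e^(−t/τ) = e^(−3.51/1.584) = 0.1091.
Fraction remaining = 0.1091 → 10.91%.

10.9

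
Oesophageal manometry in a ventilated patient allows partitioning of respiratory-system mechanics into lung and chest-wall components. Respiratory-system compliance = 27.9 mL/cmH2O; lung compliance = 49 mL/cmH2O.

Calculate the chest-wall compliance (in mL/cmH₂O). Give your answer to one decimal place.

1/Ccw = 1/Crs − 1/CL.
1/Ccw = 1/27.9 − 1/49 = 0.01543.
Ccw = 64.809 mL/cmH2O.

64.8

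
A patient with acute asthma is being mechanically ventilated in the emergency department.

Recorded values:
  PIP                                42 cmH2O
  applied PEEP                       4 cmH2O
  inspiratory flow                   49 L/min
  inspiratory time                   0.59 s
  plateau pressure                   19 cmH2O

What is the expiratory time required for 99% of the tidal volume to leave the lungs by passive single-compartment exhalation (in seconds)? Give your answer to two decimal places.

Flow: 49 L/min ÷ 60 = 0.8167 L/s.
Vt = flow × Ti = 0.8167 L/s × 0.59 s × 1000 mL/L = 481.85 mL.
R = (PIP − Pplat)/V̇ = (42 − 19) / 0.8167 = 23.0/0.8167 = 28.162 cmH2O·s/L.
C = Vt/(Pplat − PEEP) = 481.85 / (19 − 4) = 481.85/15.0 = 32.123 mL/cmH2O.
τ = R × C = 28.162 × 0.03212 L/cmH2O = 0.9046 s.
t = −τ·ln(1 − 0.99) = −0.9046·ln(0.01) = 4.166 s.

4.17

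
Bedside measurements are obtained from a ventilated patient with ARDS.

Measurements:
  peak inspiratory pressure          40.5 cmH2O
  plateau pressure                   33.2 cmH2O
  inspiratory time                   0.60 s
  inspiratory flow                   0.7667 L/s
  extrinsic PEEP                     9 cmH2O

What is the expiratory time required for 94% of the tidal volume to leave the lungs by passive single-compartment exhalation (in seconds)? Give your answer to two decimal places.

0.51

Vt = flow × Ti = 0.7667 L/s × 0.60 s × 1000 mL/L = 460.02 mL.
R = (PIP − Pplat)/V̇ = (40.5 − 33.2) / 0.7667 = 7.3/0.7667 = 9.521 cmH2O·s/L.
C = Vt/(Pplat − PEEP) = 460.02 / (33.2 − 9) = 460.02/24.2 = 19.009 mL/cmH2O.
τ = R × C = 9.521 × 0.01901 L/cmH2O = 0.181 s.
t = −τ·ln(1 − 0.94) = −0.181·ln(0.06) = 0.5092 s.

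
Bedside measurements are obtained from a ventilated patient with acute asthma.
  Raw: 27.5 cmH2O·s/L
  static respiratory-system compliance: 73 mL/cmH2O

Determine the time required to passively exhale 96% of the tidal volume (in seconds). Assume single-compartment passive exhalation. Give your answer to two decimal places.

6.46

τ = R × C = 27.5 × 73 mL/cmH2O = 27.5 × 0.073 L/cmH2O = 2.008 s.
Exhaled fraction f = 1 − e^(−t/τ) → t = −τ·ln(1 − f) = −2.008·ln(0.04) = 6.464 s.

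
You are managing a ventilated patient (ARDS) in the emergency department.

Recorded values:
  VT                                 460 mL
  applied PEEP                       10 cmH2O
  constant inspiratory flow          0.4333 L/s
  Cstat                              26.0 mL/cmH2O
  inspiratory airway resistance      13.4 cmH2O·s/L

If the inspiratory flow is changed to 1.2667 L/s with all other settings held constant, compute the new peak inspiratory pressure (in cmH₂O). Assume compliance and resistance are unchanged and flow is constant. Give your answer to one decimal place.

PIP = Vt/C + R·V̇ + PEEP (constant-flow equation of motion).
Only the resistive term changes: ΔPIP = R × ΔV̇ = 13.4 × (1.2667 − 0.4333) = 13.4 × 0.8334 = 11.168 cmH2O.
Original PIP = 460/26.0 + 13.4×0.4333 + 10 = 33.499 cmH2O; new PIP = 33.499 + (11.168) = 44.667 cmH2O.

44.7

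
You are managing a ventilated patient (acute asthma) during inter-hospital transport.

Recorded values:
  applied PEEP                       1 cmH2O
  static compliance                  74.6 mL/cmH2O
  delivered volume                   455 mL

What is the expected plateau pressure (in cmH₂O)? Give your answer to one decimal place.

Pplat = PEEP + Vt / Cstat = 1 + 455 / 74.6 = 1 + 6.099 = 7.099 cmH2O.

7.1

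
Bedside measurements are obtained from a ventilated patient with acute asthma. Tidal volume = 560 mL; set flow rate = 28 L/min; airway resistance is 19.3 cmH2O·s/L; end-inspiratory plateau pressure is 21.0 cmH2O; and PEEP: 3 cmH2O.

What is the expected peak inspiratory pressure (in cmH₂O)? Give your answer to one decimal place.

30.0

Flow: 28 L/min ÷ 60 = 0.4667 L/s.
PIP = Pplat + Raw × flow = 21.0 + 19.3 × 0.4667 = 21.0 + 9.007 = 30.007 cmH2O.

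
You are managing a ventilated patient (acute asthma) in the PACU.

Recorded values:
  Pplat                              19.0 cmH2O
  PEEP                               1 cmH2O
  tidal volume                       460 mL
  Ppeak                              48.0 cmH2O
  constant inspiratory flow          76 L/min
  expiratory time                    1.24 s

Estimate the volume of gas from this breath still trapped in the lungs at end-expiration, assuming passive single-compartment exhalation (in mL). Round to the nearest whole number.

55

Flow: 76 L/min ÷ 60 = 1.2667 L/s.
R = (PIP − Pplat)/V̇ = (48.0 − 19.0) / 1.2667 = 29.0/1.2667 = 22.894 cmH2O·s/L.
C = Vt/(Pplat − PEEP) = 460.0 / (19.0 − 1) = 460.0/18.0 = 25.556 mL/cmH2O.
τ = R × C = 22.894 × 0.02556 L/cmH2O = 0.5852 s.
Fraction remaining = e^(−Te/τ) = e^(−1.24/0.5852) = 0.1202.
Trapped volume = 460.0 × 0.1202 = 55.292 mL.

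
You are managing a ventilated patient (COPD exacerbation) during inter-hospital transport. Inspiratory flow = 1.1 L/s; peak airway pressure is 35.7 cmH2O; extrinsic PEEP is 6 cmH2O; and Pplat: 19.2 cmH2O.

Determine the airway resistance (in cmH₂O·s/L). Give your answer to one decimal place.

Raw = (PIP − Pplat) / flow = (35.7 − 19.2) / 1.1 = 16.5 / 1.1 = 15.0 cmH2O·s/L.

15.0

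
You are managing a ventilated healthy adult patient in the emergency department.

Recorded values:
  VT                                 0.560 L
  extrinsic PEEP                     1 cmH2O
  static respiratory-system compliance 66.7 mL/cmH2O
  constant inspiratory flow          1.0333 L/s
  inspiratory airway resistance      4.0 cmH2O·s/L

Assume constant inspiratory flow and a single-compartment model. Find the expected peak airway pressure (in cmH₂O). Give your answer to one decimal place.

13.5

Equation of motion (constant flow): PIP = Vt/C + R·V̇ + PEEP.
PIP = 560/66.7 + 4.0×1.0333 + 1 = 8.396 + 4.133 + 1 = 13.529 cmH2O.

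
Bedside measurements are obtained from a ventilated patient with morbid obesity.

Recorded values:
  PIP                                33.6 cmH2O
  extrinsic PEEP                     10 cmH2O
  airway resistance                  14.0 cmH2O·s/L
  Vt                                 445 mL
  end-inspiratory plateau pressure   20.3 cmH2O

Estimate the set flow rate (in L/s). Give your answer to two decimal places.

flow = (PIP − Pplat) / Raw = 13.3 / 14.0 = 0.95 L/s.

0.95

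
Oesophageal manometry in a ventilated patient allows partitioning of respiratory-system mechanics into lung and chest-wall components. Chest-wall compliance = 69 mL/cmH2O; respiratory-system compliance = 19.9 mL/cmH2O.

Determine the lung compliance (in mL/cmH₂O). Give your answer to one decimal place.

1/CL = 1/Crs − 1/Ccw.
1/CL = 1/19.9 − 1/69 = 0.03576.
CL = 27.964 mL/cmH2O.

28.0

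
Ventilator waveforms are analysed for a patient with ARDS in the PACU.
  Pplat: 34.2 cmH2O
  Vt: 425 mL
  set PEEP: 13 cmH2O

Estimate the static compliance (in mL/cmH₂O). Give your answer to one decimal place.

Cstat = Vt / (Pplat − PEEP) = 425 / (34.2 − 13) = 425 / 21.2 = 20.047 mL/cmH2O.

20.0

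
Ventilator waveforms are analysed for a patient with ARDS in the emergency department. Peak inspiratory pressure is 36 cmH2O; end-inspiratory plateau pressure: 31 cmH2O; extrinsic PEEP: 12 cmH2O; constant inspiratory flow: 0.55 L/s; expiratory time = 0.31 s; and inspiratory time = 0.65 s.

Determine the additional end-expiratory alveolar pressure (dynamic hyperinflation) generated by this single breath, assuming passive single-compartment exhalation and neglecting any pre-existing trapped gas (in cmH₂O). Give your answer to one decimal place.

Vt = flow × Ti = 0.55 L/s × 0.65 s × 1000 mL/L = 357.5 mL.
R = (PIP − Pplat)/V̇ = (36 − 31) / 0.55 = 5.0/0.55 = 9.091 cmH2O·s/L.
C = Vt/(Pplat − PEEP) = 357.5 / (31 − 12) = 357.5/19.0 = 18.816 mL/cmH2O.
τ = R × C = 9.091 × 0.01882 L/cmH2O = 0.1711 s.
Fraction remaining = e^(−Te/τ) = e^(−0.31/0.1711) = 0.1634; trapped volume = 357.5 × 0.1634 = 58.416 mL.
Additional alveolar pressure from trapping ≈ V_trapped / C = 58.416 / 18.816 = 3.105 cmH2O.

3.1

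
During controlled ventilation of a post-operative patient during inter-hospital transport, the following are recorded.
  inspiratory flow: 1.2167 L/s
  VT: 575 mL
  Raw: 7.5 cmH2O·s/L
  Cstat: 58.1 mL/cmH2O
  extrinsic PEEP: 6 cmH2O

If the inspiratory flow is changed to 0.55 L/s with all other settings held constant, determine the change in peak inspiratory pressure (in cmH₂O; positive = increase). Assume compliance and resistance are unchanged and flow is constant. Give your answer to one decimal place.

PIP = Vt/C + R·V̇ + PEEP (constant-flow equation of motion).
Only the resistive term changes: ΔPIP = R × ΔV̇ = 7.5 × (0.55 − 1.2167) = 7.5 × -0.6667 = -5.0 cmH2O.

-5.0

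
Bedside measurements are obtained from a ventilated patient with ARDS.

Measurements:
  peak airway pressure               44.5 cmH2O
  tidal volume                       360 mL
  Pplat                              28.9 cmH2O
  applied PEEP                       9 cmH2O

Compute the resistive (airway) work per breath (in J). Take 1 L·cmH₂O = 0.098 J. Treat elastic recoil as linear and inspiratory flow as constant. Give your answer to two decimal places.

0.55

With constant inspiratory flow the resistive pressure is constant at PIP − Pplat = 44.5 − 28.9 = 15.6 cmH2O, so resistive work = 15.6 × 0.360 = 5.616 L·cmH2O.
× 0.098 J/(L·cmH2O) → 0.5504 J.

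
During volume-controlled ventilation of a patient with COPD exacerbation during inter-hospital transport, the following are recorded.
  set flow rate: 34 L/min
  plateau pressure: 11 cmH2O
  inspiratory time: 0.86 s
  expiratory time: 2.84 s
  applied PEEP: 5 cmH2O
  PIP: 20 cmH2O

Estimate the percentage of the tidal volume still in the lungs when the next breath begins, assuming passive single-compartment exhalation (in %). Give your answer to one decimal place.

11.1

Flow: 34 L/min ÷ 60 = 0.5667 L/s.
Vt = flow × Ti = 0.5667 L/s × 0.86 s × 1000 mL/L = 487.36 mL.
R = (PIP − Pplat)/V̇ = (20 − 11) / 0.5667 = 9.0/0.5667 = 15.881 cmH2O·s/L.
C = Vt/(Pplat − PEEP) = 487.36 / (11 − 5) = 487.36/6.0 = 81.227 mL/cmH2O.
τ = R × C = 15.881 × 0.08123 L/cmH2O = 1.29 s.
Fraction remaining at end-expiration = e^(−Te/τ) = e^(−2.84/1.29) = 0.1106 → 11.06%.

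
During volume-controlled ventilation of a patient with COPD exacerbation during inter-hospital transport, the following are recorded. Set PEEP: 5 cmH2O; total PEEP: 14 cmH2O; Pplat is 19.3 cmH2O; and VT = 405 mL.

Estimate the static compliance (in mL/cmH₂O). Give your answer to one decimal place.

End-expiratory occlusion gives total PEEP = 14 cmH2O (intrinsic PEEP = 14 − 5 = 9). Use total PEEP for the elastic gradient.
Cstat = Vt / (Pplat − PEEPtotal) = 405 / (19.3 − 14) = 405 / 5.3 = 76.415 mL/cmH2O.

76.4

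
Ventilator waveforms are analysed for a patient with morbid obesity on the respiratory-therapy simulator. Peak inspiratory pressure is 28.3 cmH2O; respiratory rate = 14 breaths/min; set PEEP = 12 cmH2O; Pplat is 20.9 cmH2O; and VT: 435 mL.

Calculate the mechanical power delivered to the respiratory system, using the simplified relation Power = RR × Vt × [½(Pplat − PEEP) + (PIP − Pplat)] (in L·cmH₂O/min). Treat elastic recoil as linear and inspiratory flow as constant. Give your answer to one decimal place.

Per-breath work = Vt × [½(Pplat−PEEP) + (PIP−Pplat)] = 0.435 × [0.5×8.9 + 7.4] = 0.435 × 11.85 = 5.155 L·cmH2O.
Power = 14 × 5.155 = 72.17 L·cmH2O/min.

72.2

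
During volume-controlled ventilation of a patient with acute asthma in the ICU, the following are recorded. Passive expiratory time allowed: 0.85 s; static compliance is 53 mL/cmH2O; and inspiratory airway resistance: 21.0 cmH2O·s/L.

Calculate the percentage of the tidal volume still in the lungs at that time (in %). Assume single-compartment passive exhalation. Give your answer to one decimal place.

46.6

τ = R × C = 21.0 × 53 mL/cmH2O = 21.0 × 0.053 L/cmH2O = 1.113 s.
Passive exhalation: V(t)/V₀ = e^(−t/τ) = e^(−0.85/1.113) = 0.4659.
Fraction remaining = 0.4659 → 46.59%.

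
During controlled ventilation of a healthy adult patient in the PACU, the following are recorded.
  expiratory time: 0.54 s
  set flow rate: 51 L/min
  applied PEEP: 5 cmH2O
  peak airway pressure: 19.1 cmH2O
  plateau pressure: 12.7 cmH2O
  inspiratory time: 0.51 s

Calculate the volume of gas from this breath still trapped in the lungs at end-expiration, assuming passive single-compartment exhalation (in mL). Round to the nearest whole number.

121

Flow: 51 L/min ÷ 60 = 0.85 L/s.
Vt = flow × Ti = 0.85 L/s × 0.51 s × 1000 mL/L = 433.5 mL.
R = (PIP − Pplat)/V̇ = (19.1 − 12.7) / 0.85 = 6.4/0.85 = 7.529 cmH2O·s/L.
C = Vt/(Pplat − PEEP) = 433.5 / (12.7 − 5) = 433.5/7.7 = 56.299 mL/cmH2O.
τ = R × C = 7.529 × 0.0563 L/cmH2O = 0.4239 s.
Fraction remaining = e^(−Te/τ) = e^(−0.54/0.4239) = 0.2797.
Trapped volume = 433.5 × 0.2797 = 121.25 mL.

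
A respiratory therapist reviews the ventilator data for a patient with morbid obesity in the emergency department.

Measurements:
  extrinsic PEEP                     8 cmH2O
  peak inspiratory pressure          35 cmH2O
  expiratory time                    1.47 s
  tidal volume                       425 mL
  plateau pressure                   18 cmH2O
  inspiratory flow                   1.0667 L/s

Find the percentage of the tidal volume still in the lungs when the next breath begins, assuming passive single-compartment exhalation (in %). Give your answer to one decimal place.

R = (PIP − Pplat)/V̇ = (35 − 18) / 1.0667 = 17.0/1.0667 = 15.937 cmH2O·s/L.
C = Vt/(Pplat − PEEP) = 425.0 / (18 − 8) = 425.0/10.0 = 42.5 mL/cmH2O.
τ = R × C = 15.937 × 0.0425 L/cmH2O = 0.6773 s.
Fraction remaining at end-expiration = e^(−Te/τ) = e^(−1.47/0.6773) = 0.1141 → 11.41%.

11.4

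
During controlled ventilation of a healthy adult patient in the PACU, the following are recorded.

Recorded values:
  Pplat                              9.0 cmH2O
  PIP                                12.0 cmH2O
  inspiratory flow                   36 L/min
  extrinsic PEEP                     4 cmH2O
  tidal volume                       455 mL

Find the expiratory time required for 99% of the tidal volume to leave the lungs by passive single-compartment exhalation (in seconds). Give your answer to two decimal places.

Flow: 36 L/min ÷ 60 = 0.6 L/s.
R = (PIP − Pplat)/V̇ = (12.0 − 9.0) / 0.6 = 3.0/0.6 = 5.0 cmH2O·s/L.
C = Vt/(Pplat − PEEP) = 455.0 / (9.0 − 4) = 455.0/5.0 = 91.0 mL/cmH2O.
τ = R × C = 5.0 × 0.091 L/cmH2O = 0.455 s.
t = −τ·ln(1 − 0.99) = −0.455·ln(0.01) = 2.095 s.

2.10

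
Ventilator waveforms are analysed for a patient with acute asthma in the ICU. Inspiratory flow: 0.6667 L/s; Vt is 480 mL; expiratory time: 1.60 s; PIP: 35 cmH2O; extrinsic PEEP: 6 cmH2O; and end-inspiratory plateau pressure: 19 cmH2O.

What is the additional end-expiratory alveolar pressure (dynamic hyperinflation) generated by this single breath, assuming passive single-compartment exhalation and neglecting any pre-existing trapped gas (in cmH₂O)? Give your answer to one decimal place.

2.1

R = (PIP − Pplat)/V̇ = (35 − 19) / 0.6667 = 16.0/0.6667 = 23.999 cmH2O·s/L.
C = Vt/(Pplat − PEEP) = 480.0 / (19 − 6) = 480.0/13.0 = 36.923 mL/cmH2O.
τ = R × C = 23.999 × 0.03692 L/cmH2O = 0.886 s.
Fraction remaining = e^(−Te/τ) = e^(−1.60/0.886) = 0.1643; trapped volume = 480.0 × 0.1643 = 78.864 mL.
Additional alveolar pressure from trapping ≈ V_trapped / C = 78.864 / 36.923 = 2.136 cmH2O.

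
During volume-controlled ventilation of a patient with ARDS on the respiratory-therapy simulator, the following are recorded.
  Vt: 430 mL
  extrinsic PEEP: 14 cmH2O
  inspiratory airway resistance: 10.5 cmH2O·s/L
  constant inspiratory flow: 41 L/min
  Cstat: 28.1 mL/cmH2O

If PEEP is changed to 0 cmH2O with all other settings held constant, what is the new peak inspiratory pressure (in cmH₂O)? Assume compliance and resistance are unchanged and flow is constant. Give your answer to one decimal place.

22.5

Flow: 41 L/min ÷ 60 = 0.6833 L/s.
PIP = Vt/C + R·V̇ + PEEP (constant-flow equation of motion).
Only the baseline term changes: ΔPIP = ΔPEEP = 0 − 14 = -14.0 cmH2O.
Original PIP = 430/28.1 + 10.5×0.6833 + 14 = 36.477 cmH2O; new PIP = 36.477 + (-14.0) = 22.477 cmH2O.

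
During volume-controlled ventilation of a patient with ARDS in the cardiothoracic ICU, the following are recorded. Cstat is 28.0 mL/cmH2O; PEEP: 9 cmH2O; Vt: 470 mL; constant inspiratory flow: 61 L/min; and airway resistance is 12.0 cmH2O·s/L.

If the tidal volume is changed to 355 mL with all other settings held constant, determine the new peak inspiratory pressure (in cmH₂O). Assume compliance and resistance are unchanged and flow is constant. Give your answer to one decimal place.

Flow: 61 L/min ÷ 60 = 1.0167 L/s.
PIP = Vt/C + R·V̇ + PEEP (constant-flow equation of motion).
Only the elastic term changes: ΔPIP = ΔVt / C = (355 − 470) / 28.0 = -4.107 cmH2O.
Original PIP = 470/28.0 + 12.0×1.0167 + 9 = 37.986 cmH2O; new PIP = 37.986 + (-4.107) = 33.879 cmH2O.

33.9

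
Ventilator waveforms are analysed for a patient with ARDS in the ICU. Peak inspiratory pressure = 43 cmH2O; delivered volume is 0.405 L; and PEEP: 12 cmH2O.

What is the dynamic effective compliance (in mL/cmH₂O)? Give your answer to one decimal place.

13.1

Dynamic compliance = Vt / (PIP − PEEP) = 405 / (43 − 12) = 405 / 31.0 = 13.065 mL/cmH2O.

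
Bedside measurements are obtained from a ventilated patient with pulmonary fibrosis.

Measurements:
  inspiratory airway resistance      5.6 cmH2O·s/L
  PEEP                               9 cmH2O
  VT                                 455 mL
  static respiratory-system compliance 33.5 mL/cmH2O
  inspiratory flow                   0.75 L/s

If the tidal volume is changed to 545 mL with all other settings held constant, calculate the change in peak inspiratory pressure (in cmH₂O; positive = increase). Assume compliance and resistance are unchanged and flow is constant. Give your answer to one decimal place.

2.7

PIP = Vt/C + R·V̇ + PEEP (constant-flow equation of motion).
Only the elastic term changes: ΔPIP = ΔVt / C = (545 − 455) / 33.5 = 2.687 cmH2O.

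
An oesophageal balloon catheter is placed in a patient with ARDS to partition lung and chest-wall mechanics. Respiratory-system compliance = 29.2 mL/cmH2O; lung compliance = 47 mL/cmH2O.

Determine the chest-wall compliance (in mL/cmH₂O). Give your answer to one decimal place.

1/Ccw = 1/Crs − 1/CL.
1/Ccw = 1/29.2 − 1/47 = 0.01297.
Ccw = 77.101 mL/cmH2O.

77.1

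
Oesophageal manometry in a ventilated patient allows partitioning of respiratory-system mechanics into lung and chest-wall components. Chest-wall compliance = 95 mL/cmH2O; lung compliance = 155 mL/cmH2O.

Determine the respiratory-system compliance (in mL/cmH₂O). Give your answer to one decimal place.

Lung and chest wall are elastances in series: 1/Crs = 1/CL + 1/Ccw.
1/Crs = 1/155 + 1/95 = 0.01698.
Crs = 58.893 mL/cmH2O.

58.9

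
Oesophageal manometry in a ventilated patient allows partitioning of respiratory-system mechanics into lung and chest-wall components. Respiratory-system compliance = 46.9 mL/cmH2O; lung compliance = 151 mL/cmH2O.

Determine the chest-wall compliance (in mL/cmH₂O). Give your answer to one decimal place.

1/Ccw = 1/Crs − 1/CL.
1/Ccw = 1/46.9 − 1/151 = 0.0147.
Ccw = 68.027 mL/cmH2O.

68.0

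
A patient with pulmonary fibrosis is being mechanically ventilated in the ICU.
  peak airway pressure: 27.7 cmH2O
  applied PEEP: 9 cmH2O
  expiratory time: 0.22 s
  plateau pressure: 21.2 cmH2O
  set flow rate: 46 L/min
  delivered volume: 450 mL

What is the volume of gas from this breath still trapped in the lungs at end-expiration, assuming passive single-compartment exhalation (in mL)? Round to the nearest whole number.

223

Flow: 46 L/min ÷ 60 = 0.7667 L/s.
R = (PIP − Pplat)/V̇ = (27.7 − 21.2) / 0.7667 = 6.5/0.7667 = 8.478 cmH2O·s/L.
C = Vt/(Pplat − PEEP) = 450.0 / (21.2 − 9) = 450.0/12.2 = 36.885 mL/cmH2O.
τ = R × C = 8.478 × 0.03689 L/cmH2O = 0.3128 s.
Fraction remaining = e^(−Te/τ) = e^(−0.22/0.3128) = 0.4949.
Trapped volume = 450.0 × 0.4949 = 222.71 mL.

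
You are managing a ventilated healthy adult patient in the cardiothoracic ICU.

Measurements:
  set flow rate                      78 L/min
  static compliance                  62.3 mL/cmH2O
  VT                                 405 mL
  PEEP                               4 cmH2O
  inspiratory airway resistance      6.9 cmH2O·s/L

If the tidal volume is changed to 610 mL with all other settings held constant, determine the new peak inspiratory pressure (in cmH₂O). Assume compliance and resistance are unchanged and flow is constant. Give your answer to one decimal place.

Flow: 78 L/min ÷ 60 = 1.3 L/s.
PIP = Vt/C + R·V̇ + PEEP (constant-flow equation of motion).
Only the elastic term changes: ΔPIP = ΔVt / C = (610 − 405) / 62.3 = 3.291 cmH2O.
Original PIP = 405/62.3 + 6.9×1.3 + 4 = 19.471 cmH2O; new PIP = 19.471 + (3.291) = 22.762 cmH2O.

22.8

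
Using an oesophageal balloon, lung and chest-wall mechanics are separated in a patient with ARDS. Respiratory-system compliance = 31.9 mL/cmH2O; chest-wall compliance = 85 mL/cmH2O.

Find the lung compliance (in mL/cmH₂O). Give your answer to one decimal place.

51.1

1/CL = 1/Crs − 1/Ccw.
1/CL = 1/31.9 − 1/85 = 0.01958.
CL = 51.073 mL/cmH2O.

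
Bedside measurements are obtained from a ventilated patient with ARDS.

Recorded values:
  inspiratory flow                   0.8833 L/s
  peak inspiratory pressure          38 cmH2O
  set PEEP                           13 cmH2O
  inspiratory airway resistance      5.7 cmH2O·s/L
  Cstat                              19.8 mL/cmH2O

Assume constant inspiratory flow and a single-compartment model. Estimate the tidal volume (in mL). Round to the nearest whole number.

395

Equation of motion (constant flow): PIP = Vt/C + R·V̇ + PEEP.
Vt/C = PIP − R·V̇ − PEEP = 38 − 5.035 − 13 = 19.965 cmH2O.
Vt = C × 19.965 = 19.8 × 19.965 = 395.31 mL.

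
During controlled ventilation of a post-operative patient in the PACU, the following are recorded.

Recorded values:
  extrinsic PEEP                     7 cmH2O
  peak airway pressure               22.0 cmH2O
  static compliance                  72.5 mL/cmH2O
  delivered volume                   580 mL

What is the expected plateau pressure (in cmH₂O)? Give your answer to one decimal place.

15.0

Pplat = PEEP + Vt / Cstat = 7 + 580 / 72.5 = 7 + 8.0 = 15.0 cmH2O.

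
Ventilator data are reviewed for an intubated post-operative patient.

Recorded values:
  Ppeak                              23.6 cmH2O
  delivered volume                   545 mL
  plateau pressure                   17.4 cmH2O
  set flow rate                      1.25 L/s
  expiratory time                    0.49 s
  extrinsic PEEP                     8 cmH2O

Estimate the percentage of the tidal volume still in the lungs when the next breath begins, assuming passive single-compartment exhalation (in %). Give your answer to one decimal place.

R = (PIP − Pplat)/V̇ = (23.6 − 17.4) / 1.25 = 6.2/1.25 = 4.96 cmH2O·s/L.
C = Vt/(Pplat − PEEP) = 545.0 / (17.4 − 8) = 545.0/9.4 = 57.979 mL/cmH2O.
τ = R × C = 4.96 × 0.05798 L/cmH2O = 0.2876 s.
Fraction remaining at end-expiration = e^(−Te/τ) = e^(−0.49/0.2876) = 0.182 → 18.2%.

18.2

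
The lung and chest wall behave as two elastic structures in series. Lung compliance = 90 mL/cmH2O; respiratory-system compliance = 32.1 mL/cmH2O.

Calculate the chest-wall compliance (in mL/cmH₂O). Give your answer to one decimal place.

49.9

1/Ccw = 1/Crs − 1/CL.
1/Ccw = 1/32.1 − 1/90 = 0.02004.
Ccw = 49.9 mL/cmH2O.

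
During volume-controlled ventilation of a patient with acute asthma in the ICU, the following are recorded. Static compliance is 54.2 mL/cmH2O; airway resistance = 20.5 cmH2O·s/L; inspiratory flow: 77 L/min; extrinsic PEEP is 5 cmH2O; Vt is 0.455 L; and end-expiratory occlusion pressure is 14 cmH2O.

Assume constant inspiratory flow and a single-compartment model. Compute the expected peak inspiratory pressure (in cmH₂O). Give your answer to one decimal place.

48.7

Flow: 77 L/min ÷ 60 = 1.2833 L/s.
Total PEEP = 14 cmH2O (set 5 + intrinsic 9); this is the baseline alveolar pressure.
Equation of motion (constant flow): PIP = Vt/C + R·V̇ + PEEP.
PIP = 455/54.2 + 20.5×1.2833 + 14 = 8.395 + 26.308 + 14 = 48.703 cmH2O.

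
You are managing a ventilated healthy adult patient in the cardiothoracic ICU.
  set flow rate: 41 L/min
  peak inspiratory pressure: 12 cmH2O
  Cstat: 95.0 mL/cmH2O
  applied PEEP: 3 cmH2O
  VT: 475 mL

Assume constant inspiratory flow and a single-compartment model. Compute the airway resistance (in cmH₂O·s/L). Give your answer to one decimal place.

Flow: 41 L/min ÷ 60 = 0.6833 L/s.
Equation of motion (constant flow): PIP = Vt/C + R·V̇ + PEEP.
R·V̇ = PIP − Vt/C − PEEP = 12 − 475/95.0 − 3 = 12 − 5.0 − 3 = 4.0 cmH2O.
R = 4.0 / 0.6833 = 5.854 cmH2O·s/L.

5.9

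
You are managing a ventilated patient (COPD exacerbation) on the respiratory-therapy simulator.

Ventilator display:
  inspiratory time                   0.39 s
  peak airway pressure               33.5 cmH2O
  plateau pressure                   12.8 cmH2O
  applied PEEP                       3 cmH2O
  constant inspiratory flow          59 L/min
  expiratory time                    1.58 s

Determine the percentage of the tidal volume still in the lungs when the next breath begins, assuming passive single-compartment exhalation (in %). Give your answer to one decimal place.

Flow: 59 L/min ÷ 60 = 0.9833 L/s.
Vt = flow × Ti = 0.9833 L/s × 0.39 s × 1000 mL/L = 383.49 mL.
R = (PIP − Pplat)/V̇ = (33.5 − 12.8) / 0.9833 = 20.7/0.9833 = 21.052 cmH2O·s/L.
C = Vt/(Pplat − PEEP) = 383.49 / (12.8 − 3) = 383.49/9.8 = 39.132 mL/cmH2O.
τ = R × C = 21.052 × 0.03913 L/cmH2O = 0.8238 s.
Fraction remaining at end-expiration = e^(−Te/τ) = e^(−1.58/0.8238) = 0.1469 → 14.69%.

14.7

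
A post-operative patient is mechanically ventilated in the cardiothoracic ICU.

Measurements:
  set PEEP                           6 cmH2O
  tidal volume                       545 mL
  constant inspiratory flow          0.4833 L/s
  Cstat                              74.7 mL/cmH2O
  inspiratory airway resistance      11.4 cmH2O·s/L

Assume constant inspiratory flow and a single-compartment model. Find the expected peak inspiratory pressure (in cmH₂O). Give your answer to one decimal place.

18.8

Equation of motion (constant flow): PIP = Vt/C + R·V̇ + PEEP.
PIP = 545/74.7 + 11.4×0.4833 + 6 = 7.296 + 5.51 + 6 = 18.806 cmH2O.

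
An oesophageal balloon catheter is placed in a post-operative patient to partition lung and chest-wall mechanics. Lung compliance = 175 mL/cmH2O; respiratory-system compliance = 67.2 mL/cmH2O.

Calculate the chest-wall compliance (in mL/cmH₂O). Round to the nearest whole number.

1/Ccw = 1/Crs − 1/CL.
1/Ccw = 1/67.2 − 1/175 = 0.009167.
Ccw = 109.09 mL/cmH2O.

109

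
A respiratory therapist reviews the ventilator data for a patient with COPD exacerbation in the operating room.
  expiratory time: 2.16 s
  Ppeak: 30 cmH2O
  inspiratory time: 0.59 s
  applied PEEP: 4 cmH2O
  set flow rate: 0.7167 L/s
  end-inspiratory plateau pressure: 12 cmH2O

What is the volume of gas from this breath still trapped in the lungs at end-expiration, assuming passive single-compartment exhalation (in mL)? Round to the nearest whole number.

Vt = flow × Ti = 0.7167 L/s × 0.59 s × 1000 mL/L = 422.85 mL.
R = (PIP − Pplat)/V̇ = (30 − 12) / 0.7167 = 18.0/0.7167 = 25.115 cmH2O·s/L.
C = Vt/(Pplat − PEEP) = 422.85 / (12 − 4) = 422.85/8.0 = 52.856 mL/cmH2O.
τ = R × C = 25.115 × 0.05286 L/cmH2O = 1.328 s.
Fraction remaining = e^(−Te/τ) = e^(−2.16/1.328) = 0.1966.
Trapped volume = 422.85 × 0.1966 = 83.132 mL.

83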